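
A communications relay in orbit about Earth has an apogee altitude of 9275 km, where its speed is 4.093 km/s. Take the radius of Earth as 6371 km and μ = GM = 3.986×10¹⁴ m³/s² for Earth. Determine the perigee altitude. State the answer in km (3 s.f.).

r_a = 6371 + 9275 = 15646 km = 1.565×10⁷ m.
Specific energy ε = v²/2 − μ/r = -1.710×10⁷ J/kg, so a = −μ/(2ε) = 1.166×10⁷ m.
The apsides satisfy r_p + r_a = 2a, so the perigee radius is 2a − r_a = 7.664×10⁶ m = 7664.2 km.
Perigee altitude = 7664.2 − 6371 = 1293.2 km.

perigee altitude ≈ 1290 km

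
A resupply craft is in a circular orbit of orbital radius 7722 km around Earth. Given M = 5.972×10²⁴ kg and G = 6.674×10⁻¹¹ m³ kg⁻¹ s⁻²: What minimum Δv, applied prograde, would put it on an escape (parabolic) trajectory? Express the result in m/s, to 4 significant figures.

μ = GM = 6.674×10⁻¹¹ × 5.972×10²⁴ = 3.986×10¹⁴ m³/s².
r = 7722 km = 7.722×10⁶ m.
Circular speed v_c = √(μ/r) = 7184 m/s.
Escape speed v_esc = √(2μ/r) = √2 × v_c = 10160 m/s.
Δv = v_esc − v_c = 2976 m/s.

Δv ≈ 2976 m/s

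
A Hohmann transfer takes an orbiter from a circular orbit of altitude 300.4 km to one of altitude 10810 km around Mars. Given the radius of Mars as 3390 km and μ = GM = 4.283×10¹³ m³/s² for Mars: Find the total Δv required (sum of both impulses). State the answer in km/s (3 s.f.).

Δv_total ≈ 1.51 km/s

r₁ = 3390 + 300.4 = 3690.4 km = 3.6904×10⁶ m.
r₂ = 3390 + 10810 = 14200 km = 1.4200×10⁷ m.
Transfer ellipse a_t = (r₁ + r₂)/2 = 8.945×10⁶ m.
At r₁: circular v_c1 = √(μ/r₁) = 3407 m/s; transfer-periapsis v_p = √[μ(2/r₁ − 1/a_t)] = 4292 m/s.
Δv₁ = v_p − v_c1 = 885.5 m/s.
At r₂: circular v_c2 = √(μ/r₂) = 1737 m/s; transfer-apoapsis v_a = √[μ(2/r₂ − 1/a_t)] = 1116 m/s.
Δv₂ = v_c2 − v_a = 621.2 m/s.
Total Δv = Δv₁ + Δv₂ = 1507 m/s = 1.507 km/s.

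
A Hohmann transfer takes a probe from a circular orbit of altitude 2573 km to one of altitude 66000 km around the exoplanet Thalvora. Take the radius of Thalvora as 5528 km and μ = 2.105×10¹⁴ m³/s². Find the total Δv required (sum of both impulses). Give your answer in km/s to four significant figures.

Δv_total ≈ 2.677 km/s

r₁ = 5528 + 2573 = 8101.0 km = 8.1010×10⁶ m.
r₂ = 5528 + 66000 = 71528 km = 7.1528×10⁷ m.
Transfer ellipse a_t = (r₁ + r₂)/2 = 3.981×10⁷ m.
At r₁: circular v_c1 = √(μ/r₁) = 5097 m/s; transfer-periapsis v_p = √[μ(2/r₁ − 1/a_t)] = 6832 m/s.
Δv₁ = v_p − v_c1 = 1735 m/s.
At r₂: circular v_c2 = √(μ/r₂) = 1715 m/s; transfer-apoapsis v_a = √[μ(2/r₂ − 1/a_t)] = 773.8 m/s.
Δv₂ = v_c2 − v_a = 941.7 m/s.
Total Δv = Δv₁ + Δv₂ = 2677 m/s = 2.677 km/s.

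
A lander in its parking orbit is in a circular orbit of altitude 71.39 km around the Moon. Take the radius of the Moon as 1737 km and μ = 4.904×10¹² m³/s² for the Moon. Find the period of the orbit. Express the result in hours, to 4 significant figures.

T ≈ 1.917 hours

r = 1737 + 71.39 = 1808.4 km = 1.8084×10⁶ m.
Kepler's third law: T = 2π√(r³/μ) = 2π√((1.808×10⁶)³ / 4.904×10¹²).
r³/μ = 1.206×10⁶ s², so T = 2π × 1.098×10³ = 6.900×10³ s.
Converting: 6.900×10³ s ÷ 3600 = 1.917 hours.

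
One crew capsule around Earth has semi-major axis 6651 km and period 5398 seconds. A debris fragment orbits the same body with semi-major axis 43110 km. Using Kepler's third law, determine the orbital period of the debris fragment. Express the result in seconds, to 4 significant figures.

Kepler's third law: T² ∝ a³, so T₂ = T₁ (a₂/a₁)^(3/2).
a₂/a₁ = 6.482, (a₂/a₁)^(3/2) = 16.50.
T₂ = 5398 × 16.50 = 89080 seconds.

T₂ ≈ 89080 seconds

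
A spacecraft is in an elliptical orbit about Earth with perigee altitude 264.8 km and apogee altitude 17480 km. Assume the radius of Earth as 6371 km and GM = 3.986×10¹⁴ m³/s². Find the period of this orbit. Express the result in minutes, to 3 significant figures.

r_p = 6371 + 264.8 = 6635.8 km = 6.6358×10⁶ m.
r_a = 6371 + 17480 = 23851 km = 2.3851×10⁷ m.
Semi-major axis a = (r_p + r_a)/2 = (6635.8 + 23851)/2 = 15243 km = 1.524×10⁷ m.
By Kepler's third law T = 2π√(a³/μ) = 2π × 2.981×10³ = 1.873×10⁴ s.
= 312.2 minutes.

T ≈ 312 minutes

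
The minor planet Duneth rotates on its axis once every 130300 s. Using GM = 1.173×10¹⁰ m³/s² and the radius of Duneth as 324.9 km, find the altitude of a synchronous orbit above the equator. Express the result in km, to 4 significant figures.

A synchronous orbit has period T, so by Kepler's third law a = (μT²/4π²)^(1/3).
μT²/4π² = 1.173×10¹⁰ × (1.303×10⁵)² / 39.48 = 5.045×10¹⁸ m³.
a = 1.715×10⁶ m = 1715.0 km.
Altitude h = a − R = 1715.0 − 324.9 = 1390.1 km.

h_sync ≈ 1390 km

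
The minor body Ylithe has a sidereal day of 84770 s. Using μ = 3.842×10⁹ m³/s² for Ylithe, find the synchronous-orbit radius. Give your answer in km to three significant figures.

r_sync ≈ 888 km

A synchronous orbit has period T, so by Kepler's third law a = (μT²/4π²)^(1/3).
μT²/4π² = 3.842×10⁹ × (8.477×10⁴)² / 39.48 = 6.993×10¹⁷ m³.
a = 8.876×10⁵ m = 887.62 km.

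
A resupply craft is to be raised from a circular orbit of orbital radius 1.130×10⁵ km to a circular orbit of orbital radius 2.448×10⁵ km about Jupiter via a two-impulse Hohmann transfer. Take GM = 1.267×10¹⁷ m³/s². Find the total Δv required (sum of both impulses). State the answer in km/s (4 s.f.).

r₁ = 1.130×10⁵ km = 1.130×10⁸ m.
r₂ = 2.448×10⁵ km = 2.448×10⁸ m.
Transfer ellipse a_t = (r₁ + r₂)/2 = 1.789×10⁸ m.
At r₁: circular v_c1 = √(μ/r₁) = 33480 m/s; transfer-perijove v_p = √[μ(2/r₁ − 1/a_t)] = 39170 m/s.
Δv₁ = v_p − v_c1 = 5685 m/s.
At r₂: circular v_c2 = √(μ/r₂) = 22750 m/s; transfer-apojove v_a = √[μ(2/r₂ − 1/a_t)] = 18080 m/s.
Δv₂ = v_c2 − v_a = 4669 m/s.
Total Δv = Δv₁ + Δv₂ = 10350 m/s = 10.35 km/s.

Δv_total ≈ 10.35 km/s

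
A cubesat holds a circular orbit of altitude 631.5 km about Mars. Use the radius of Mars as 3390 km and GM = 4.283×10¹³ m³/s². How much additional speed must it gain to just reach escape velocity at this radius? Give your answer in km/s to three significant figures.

r = 3390 + 631.5 = 4021.5 km = 4.0215×10⁶ m.
Circular speed v_c = √(μ/r) = 3263 m/s.
Escape speed v_esc = √(2μ/r) = √2 × v_c = 4615 m/s.
Δv = v_esc − v_c = 1352 m/s = 1.352 km/s.

Δv ≈ 1.35 km/s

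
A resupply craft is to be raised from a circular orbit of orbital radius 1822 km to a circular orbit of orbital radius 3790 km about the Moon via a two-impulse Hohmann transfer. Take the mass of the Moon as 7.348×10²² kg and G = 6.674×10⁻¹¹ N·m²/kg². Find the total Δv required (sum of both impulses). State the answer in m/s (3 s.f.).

μ = GM = 6.674×10⁻¹¹ × 7.348×10²² = 4.904×10¹² m³/s².
r₁ = 1822 km = 1.822×10⁶ m.
r₂ = 3790 km = 3.790×10⁶ m.
Transfer ellipse a_t = (r₁ + r₂)/2 = 2.806×10⁶ m.
At r₁: circular v_c1 = √(μ/r₁) = 1641 m/s; transfer-perilune v_p = √[μ(2/r₁ − 1/a_t)] = 1907 m/s.
Δv₁ = v_p − v_c1 = 266.1 m/s.
At r₂: circular v_c2 = √(μ/r₂) = 1138 m/s; transfer-apolune v_a = √[μ(2/r₂ − 1/a_t)] = 916.6 m/s.
Δv₂ = v_c2 − v_a = 220.9 m/s.
Total Δv = Δv₁ + Δv₂ = 487.0 m/s.

Δv_total ≈ 487 m/s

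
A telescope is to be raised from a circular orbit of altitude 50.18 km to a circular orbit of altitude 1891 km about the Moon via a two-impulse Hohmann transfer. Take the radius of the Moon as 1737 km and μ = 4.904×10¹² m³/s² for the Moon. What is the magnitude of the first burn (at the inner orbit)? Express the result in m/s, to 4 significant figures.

r₁ = 1737 + 50.18 = 1787.2 km = 1.7872×10⁶ m.
r₂ = 1737 + 1891 = 3628.0 km = 3.6280×10⁶ m.
Transfer ellipse a_t = (r₁ + r₂)/2 = 2.708×10⁶ m.
At r₁: circular v_c1 = √(μ/r₁) = 1656 m/s; transfer-perilune v_p = √[μ(2/r₁ − 1/a_t)] = 1917 m/s.
Δv₁ = v_p − v_c1 = 261.0 m/s.

Δv ≈ 261.0 m/s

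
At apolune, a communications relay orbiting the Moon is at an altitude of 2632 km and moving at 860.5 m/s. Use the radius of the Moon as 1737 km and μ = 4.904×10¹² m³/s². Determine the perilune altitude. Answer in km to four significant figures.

r_a = 1737 + 2632 = 4369.0 km = 4.369×10⁶ m.
Specific energy ε = v²/2 − μ/r = -7.522×10⁵ J/kg, so a = −μ/(2ε) = 3.260×10⁶ m.
The apsides satisfy r_p + r_a = 2a, so the perilune radius is 2a − r_a = 2.150×10⁶ m = 2150.3 km.
Perilune altitude = 2150.3 − 1737 = 413.34 km.

perilune altitude ≈ 413.3 km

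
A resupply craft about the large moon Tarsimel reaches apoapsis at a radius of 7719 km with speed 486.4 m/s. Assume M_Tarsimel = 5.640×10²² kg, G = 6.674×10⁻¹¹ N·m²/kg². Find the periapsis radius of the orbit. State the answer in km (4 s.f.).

periapsis radius ≈ 2472 km

μ = GM = 6.674×10⁻¹¹ × 5.640×10²² = 3.764×10¹² m³/s².
r_a = 7.719×10⁶ m.
Specific energy ε = v²/2 − μ/r = -3.694×10⁵ J/kg, so a = −μ/(2ε) = 5.096×10⁶ m.
The apsides satisfy r_p + r_a = 2a, so the periapsis radius is 2a − r_a = 2.472×10⁶ m = 2472.2 km.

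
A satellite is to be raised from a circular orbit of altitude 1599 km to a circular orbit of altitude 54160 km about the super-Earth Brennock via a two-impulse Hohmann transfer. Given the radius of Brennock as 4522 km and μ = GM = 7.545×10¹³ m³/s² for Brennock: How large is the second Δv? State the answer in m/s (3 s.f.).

Δv ≈ 641 m/s

r₁ = 4522 + 1599 = 6121.0 km = 6.1210×10⁶ m.
r₂ = 4522 + 54160 = 58682 km = 5.8682×10⁷ m.
Transfer ellipse a_t = (r₁ + r₂)/2 = 3.240×10⁷ m.
At r₁: circular v_c1 = √(μ/r₁) = 3511 m/s; transfer-periapsis v_p = √[μ(2/r₁ − 1/a_t)] = 4725 m/s.
At r₂: circular v_c2 = √(μ/r₂) = 1134 m/s; transfer-apoapsis v_a = √[μ(2/r₂ − 1/a_t)] = 492.8 m/s.
Δv₂ = v_c2 − v_a = 641.1 m/s.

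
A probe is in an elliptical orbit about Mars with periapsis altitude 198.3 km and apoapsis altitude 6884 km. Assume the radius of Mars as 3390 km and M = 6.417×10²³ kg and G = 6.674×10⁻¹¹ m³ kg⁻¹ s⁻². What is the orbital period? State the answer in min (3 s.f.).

μ = GM = 6.674×10⁻¹¹ × 6.417×10²³ = 4.283×10¹³ m³/s².
r_p = 3390 + 198.3 = 3588.3 km = 3.5883×10⁶ m.
r_a = 3390 + 6884 = 10274 km = 1.0274×10⁷ m.
Semi-major axis a = (r_p + r_a)/2 = (3588.3 + 10274)/2 = 6931.1 km = 6.931×10⁶ m.
By Kepler's third law T = 2π√(a³/μ) = 2π × 2.788×10³ = 1.752×10⁴ s.
= 292.0 min.

T ≈ 292 min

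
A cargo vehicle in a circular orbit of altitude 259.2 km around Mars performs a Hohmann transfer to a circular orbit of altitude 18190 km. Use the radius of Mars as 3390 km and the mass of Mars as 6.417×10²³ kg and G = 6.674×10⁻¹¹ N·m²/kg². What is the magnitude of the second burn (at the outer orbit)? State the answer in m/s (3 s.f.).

μ = GM = 6.674×10⁻¹¹ × 6.417×10²³ = 4.283×10¹³ m³/s².
r₁ = 3390 + 259.2 = 3649.2 km = 3.6492×10⁶ m.
r₂ = 3390 + 18190 = 21580 km = 2.1580×10⁷ m.
Transfer ellipse a_t = (r₁ + r₂)/2 = 1.261×10⁷ m.
At r₁: circular v_c1 = √(μ/r₁) = 3426 m/s; transfer-periapsis v_p = √[μ(2/r₁ − 1/a_t)] = 4481 m/s.
At r₂: circular v_c2 = √(μ/r₂) = 1409 m/s; transfer-apoapsis v_a = √[μ(2/r₂ − 1/a_t)] = 757.7 m/s.
Δv₂ = v_c2 − v_a = 651.1 m/s.

Δv ≈ 651 m/s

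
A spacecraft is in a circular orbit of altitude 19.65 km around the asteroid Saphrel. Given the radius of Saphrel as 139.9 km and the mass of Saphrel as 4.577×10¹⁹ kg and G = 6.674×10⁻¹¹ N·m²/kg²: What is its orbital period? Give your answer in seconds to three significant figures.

μ = GM = 6.674×10⁻¹¹ × 4.577×10¹⁹ = 3.055×10⁹ m³/s².
r = 139.9 + 19.65 = 159.55 km = 1.5955×10⁵ m.
Kepler's third law: T = 2π√(r³/μ) = 2π√((1.596×10⁵)³ / 3.055×10⁹).
r³/μ = 1.330×10⁶ s², so T = 2π × 1.153×10³ = 7.245×10³ s.

T ≈ 7250 seconds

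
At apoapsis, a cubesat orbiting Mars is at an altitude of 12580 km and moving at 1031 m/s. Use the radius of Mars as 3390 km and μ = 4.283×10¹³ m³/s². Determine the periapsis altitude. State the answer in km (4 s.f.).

periapsis altitude ≈ 557.0 km

r_a = 3390 + 12580 = 15970 km = 1.597×10⁷ m.
Specific energy ε = v²/2 − μ/r = -2.150×10⁶ J/kg, so a = −μ/(2ε) = 9.959×10⁶ m.
The apsides satisfy r_p + r_a = 2a, so the periapsis radius is 2a − r_a = 3.947×10⁶ m = 3947.0 km.
Periapsis altitude = 3947.0 − 3390 = 557.01 km.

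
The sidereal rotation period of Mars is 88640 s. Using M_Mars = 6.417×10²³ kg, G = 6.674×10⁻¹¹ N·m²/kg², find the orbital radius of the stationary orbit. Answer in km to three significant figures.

r_sync ≈ 20400 km

μ = GM = 6.674×10⁻¹¹ × 6.417×10²³ = 4.283×10¹³ m³/s².
A synchronous orbit has period T, so by Kepler's third law a = (μT²/4π²)^(1/3).
μT²/4π² = 4.283×10¹³ × (8.864×10⁴)² / 39.48 = 8.524×10²¹ m³.
a = 2.043×10⁷ m = 20427 km.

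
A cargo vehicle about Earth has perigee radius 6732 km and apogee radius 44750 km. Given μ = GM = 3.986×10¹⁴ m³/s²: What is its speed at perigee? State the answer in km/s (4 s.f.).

v ≈ 10.15 km/s

Semi-major axis a = (r_p + r_a)/2 = 25741 km = 2.574×10⁷ m.
Vis-viva: v² = μ(2/r − 1/a) = 3.986×10¹⁴ × (2.971×10⁻⁷ − 3.885×10⁻⁸) = 1.029×10⁸ m²/s².
v = 10150 m/s = 10.15 km/s.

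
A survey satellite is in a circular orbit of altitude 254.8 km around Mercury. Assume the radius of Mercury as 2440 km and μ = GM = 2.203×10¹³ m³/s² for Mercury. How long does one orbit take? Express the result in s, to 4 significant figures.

r = 2440 + 254.8 = 2694.8 km = 2.6948×10⁶ m.
Kepler's third law: T = 2π√(r³/μ) = 2π√((2.695×10⁶)³ / 2.203×10¹³).
r³/μ = 8.883×10⁵ s², so T = 2π × 9.425×10² = 5.922×10³ s.

T ≈ 5922 s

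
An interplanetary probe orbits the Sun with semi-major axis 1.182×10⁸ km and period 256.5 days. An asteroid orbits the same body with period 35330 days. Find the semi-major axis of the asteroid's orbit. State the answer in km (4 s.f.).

Kepler's third law: a³ ∝ T², so a₂ = a₁ (T₂/T₁)^(2/3).
T₂/T₁ = 137.7, (T₂/T₁)^(2/3) = 26.67.
a₂ = 1.182×10⁸ × 26.67 = 3.152×10⁹ km.

a₂ ≈ 3.152×10⁹ km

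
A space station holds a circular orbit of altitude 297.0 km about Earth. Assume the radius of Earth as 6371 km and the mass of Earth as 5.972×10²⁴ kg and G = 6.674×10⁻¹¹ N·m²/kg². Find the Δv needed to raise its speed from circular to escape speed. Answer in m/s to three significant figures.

μ = GM = 6.674×10⁻¹¹ × 5.972×10²⁴ = 3.986×10¹⁴ m³/s².
r = 6371 + 297.0 = 6668.0 km = 6.6680×10⁶ m.
Circular speed v_c = √(μ/r) = 7731 m/s.
Escape speed v_esc = √(2μ/r) = √2 × v_c = 10930 m/s.
Δv = v_esc − v_c = 3202 m/s.

Δv ≈ 3200 m/s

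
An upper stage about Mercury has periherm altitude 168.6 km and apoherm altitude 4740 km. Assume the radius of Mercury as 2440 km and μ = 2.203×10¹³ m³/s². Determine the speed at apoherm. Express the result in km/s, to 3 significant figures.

r_p = 2440 + 168.6 = 2608.6 km = 2.6086×10⁶ m.
r_a = 2440 + 4740 = 7180.0 km = 7.1800×10⁶ m.
Semi-major axis a = (r_p + r_a)/2 = 4894.3 km = 4.894×10⁶ m.
Vis-viva: v² = μ(2/r − 1/a) = 2.203×10¹³ × (2.786×10⁻⁷ − 2.043×10⁻⁷) = 1.635×10⁶ m²/s².
v = 1279 m/s = 1.279 km/s.

v ≈ 1.28 km/s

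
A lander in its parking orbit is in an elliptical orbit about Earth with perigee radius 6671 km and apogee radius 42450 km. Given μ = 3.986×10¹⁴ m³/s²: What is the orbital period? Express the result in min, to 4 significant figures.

Semi-major axis a = (r_p + r_a)/2 = (6671.0 + 42450)/2 = 24560 km = 2.456×10⁷ m.
By Kepler's third law T = 2π√(a³/μ) = 2π × 6.097×10³ = 3.831×10⁴ s.
= 638.4 min.

T ≈ 638.4 min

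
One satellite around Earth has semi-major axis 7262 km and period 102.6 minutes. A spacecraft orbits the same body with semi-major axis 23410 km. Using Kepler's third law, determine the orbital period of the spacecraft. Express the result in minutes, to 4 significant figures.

T₂ ≈ 593.8 minutes

Kepler's third law: T² ∝ a³, so T₂ = T₁ (a₂/a₁)^(3/2).
a₂/a₁ = 3.224, (a₂/a₁)^(3/2) = 5.788.
T₂ = 102.6 × 5.788 = 593.8 minutes.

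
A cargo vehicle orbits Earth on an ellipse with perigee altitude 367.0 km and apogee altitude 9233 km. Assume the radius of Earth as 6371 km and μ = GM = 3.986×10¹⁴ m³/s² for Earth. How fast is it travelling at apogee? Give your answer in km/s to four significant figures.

r_p = 6371 + 367.0 = 6738.0 km = 6.7380×10⁶ m.
r_a = 6371 + 9233 = 15604 km = 1.5604×10⁷ m.
Semi-major axis a = (r_p + r_a)/2 = 11171 km = 1.117×10⁷ m.
Vis-viva: v² = μ(2/r − 1/a) = 3.986×10¹⁴ × (1.282×10⁻⁷ − 8.952×10⁻⁸) = 1.541×10⁷ m²/s².
v = 3925 m/s = 3.925 km/s.

v ≈ 3.925 km/s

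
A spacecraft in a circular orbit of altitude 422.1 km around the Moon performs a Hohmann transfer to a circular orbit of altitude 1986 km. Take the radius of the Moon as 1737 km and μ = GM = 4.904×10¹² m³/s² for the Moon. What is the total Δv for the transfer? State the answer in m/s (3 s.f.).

r₁ = 1737 + 422.1 = 2159.1 km = 2.1591×10⁶ m.
r₂ = 1737 + 1986 = 3723.0 km = 3.7230×10⁶ m.
Transfer ellipse a_t = (r₁ + r₂)/2 = 2.941×10⁶ m.
At r₁: circular v_c1 = √(μ/r₁) = 1507 m/s; transfer-perilune v_p = √[μ(2/r₁ − 1/a_t)] = 1696 m/s.
Δv₁ = v_p − v_c1 = 188.6 m/s.
At r₂: circular v_c2 = √(μ/r₂) = 1148 m/s; transfer-apolune v_a = √[μ(2/r₂ − 1/a_t)] = 983.4 m/s.
Δv₂ = v_c2 − v_a = 164.3 m/s.
Total Δv = Δv₁ + Δv₂ = 352.9 m/s.

Δv_total ≈ 353 m/s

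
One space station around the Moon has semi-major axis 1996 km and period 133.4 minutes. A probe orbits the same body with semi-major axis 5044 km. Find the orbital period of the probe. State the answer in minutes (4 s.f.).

T₂ ≈ 535.9 minutes

Kepler's third law: T² ∝ a³, so T₂ = T₁ (a₂/a₁)^(3/2).
a₂/a₁ = 2.527, (a₂/a₁)^(3/2) = 4.017.
T₂ = 133.4 × 4.017 = 535.9 minutes.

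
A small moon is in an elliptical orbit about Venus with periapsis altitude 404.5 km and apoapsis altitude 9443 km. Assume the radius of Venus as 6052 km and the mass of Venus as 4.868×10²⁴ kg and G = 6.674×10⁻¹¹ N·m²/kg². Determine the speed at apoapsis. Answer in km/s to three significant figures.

v ≈ 3.51 km/s

μ = GM = 6.674×10⁻¹¹ × 4.868×10²⁴ = 3.249×10¹⁴ m³/s².
r_p = 6052 + 404.5 = 6456.5 km = 6.4565×10⁶ m.
r_a = 6052 + 9443 = 15495 km = 1.5495×10⁷ m.
Semi-major axis a = (r_p + r_a)/2 = 10976 km = 1.098×10⁷ m.
Vis-viva: v² = μ(2/r − 1/a) = 3.249×10¹⁴ × (1.291×10⁻⁷ − 9.111×10⁻⁸) = 1.233×10⁷ m²/s².
v = 3512 m/s = 3.512 km/s.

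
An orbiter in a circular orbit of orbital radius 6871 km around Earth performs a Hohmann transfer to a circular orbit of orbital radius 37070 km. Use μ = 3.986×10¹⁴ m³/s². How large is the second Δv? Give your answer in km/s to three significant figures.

r₁ = 6871 km = 6.871×10⁶ m.
r₂ = 37070 km = 3.707×10⁷ m.
Transfer ellipse a_t = (r₁ + r₂)/2 = 2.197×10⁷ m.
At r₁: circular v_c1 = √(μ/r₁) = 7617 m/s; transfer-perigee v_p = √[μ(2/r₁ − 1/a_t)] = 9894 m/s.
At r₂: circular v_c2 = √(μ/r₂) = 3279 m/s; transfer-apogee v_a = √[μ(2/r₂ − 1/a_t)] = 1834 m/s.
Δv₂ = v_c2 − v_a = 1445 m/s.
= 1.445 km/s.

Δv ≈ 1.45 km/s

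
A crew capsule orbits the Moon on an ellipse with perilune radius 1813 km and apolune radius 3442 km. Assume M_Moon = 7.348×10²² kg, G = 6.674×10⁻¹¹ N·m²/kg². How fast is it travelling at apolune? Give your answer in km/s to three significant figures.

μ = GM = 6.674×10⁻¹¹ × 7.348×10²² = 4.904×10¹² m³/s².
Semi-major axis a = (r_p + r_a)/2 = 2627.5 km = 2.628×10⁶ m.
Vis-viva: v² = μ(2/r − 1/a) = 4.904×10¹² × (5.811×10⁻⁷ − 3.806×10⁻⁷) = 9.831×10⁵ m²/s².
v = 991.5 m/s = 0.9915 km/s.

v ≈ 0.992 km/s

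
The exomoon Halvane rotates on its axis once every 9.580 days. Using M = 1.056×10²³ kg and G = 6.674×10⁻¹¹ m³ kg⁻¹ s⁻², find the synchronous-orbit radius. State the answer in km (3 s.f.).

r_sync ≈ 49600 km

μ = GM = 6.674×10⁻¹¹ × 1.056×10²³ = 7.048×10¹² m³/s².
T = 9.580 days = 8.277×10⁵ s.
A synchronous orbit has period T, so by Kepler's third law a = (μT²/4π²)^(1/3).
μT²/4π² = 7.048×10¹² × (8.277×10⁵)² / 39.48 = 1.223×10²³ m³.
a = 4.964×10⁷ m = 49638 km.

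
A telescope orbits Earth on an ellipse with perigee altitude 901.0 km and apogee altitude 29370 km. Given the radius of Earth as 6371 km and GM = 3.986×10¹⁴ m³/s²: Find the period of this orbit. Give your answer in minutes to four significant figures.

r_p = 6371 + 901.0 = 7272.0 km = 7.2720×10⁶ m.
r_a = 6371 + 29370 = 35741 km = 3.5741×10⁷ m.
Semi-major axis a = (r_p + r_a)/2 = (7272.0 + 35741)/2 = 21506 km = 2.151×10⁷ m.
By Kepler's third law T = 2π√(a³/μ) = 2π × 4.996×10³ = 3.139×10⁴ s.
= 523.1 minutes.

T ≈ 523.1 minutes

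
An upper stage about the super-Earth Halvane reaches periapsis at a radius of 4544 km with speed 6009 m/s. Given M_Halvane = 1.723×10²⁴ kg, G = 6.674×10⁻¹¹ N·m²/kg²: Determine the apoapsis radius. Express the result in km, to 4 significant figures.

apoapsis radius ≈ 11310 km

μ = GM = 6.674×10⁻¹¹ × 1.723×10²⁴ = 1.150×10¹⁴ m³/s².
r_p = 4.544×10⁶ m.
Specific energy ε = v²/2 − μ/r = -7.253×10⁶ J/kg, so a = −μ/(2ε) = 7.928×10⁶ m.
The apsides satisfy r_p + r_a = 2a, so the apoapsis radius is 2a − r_p = 1.131×10⁷ m = 11312 km.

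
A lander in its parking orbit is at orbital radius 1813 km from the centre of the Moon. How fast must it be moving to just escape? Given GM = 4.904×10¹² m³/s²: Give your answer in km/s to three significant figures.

r = 1813 km = 1.813×10⁶ m.
Escape speed v_esc = √(2μ/r) = √(2 × 4.904×10¹² / 1.813×10⁶) = √(5.410×10⁶) = 2326 m/s.
= 2.326 km/s.

v_esc ≈ 2.33 km/s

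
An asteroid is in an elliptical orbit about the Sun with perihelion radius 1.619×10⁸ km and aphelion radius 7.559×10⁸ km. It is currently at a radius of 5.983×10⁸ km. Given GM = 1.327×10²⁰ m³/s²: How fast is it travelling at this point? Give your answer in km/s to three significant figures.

Semi-major axis a = (r_p + r_a)/2 = 4.5890×10⁸ km = 4.589×10¹¹ m.
Vis-viva: v² = μ(2/r − 1/a) = 1.327×10²⁰ × (3.343×10⁻¹² − 2.179×10⁻¹²) = 1.544×10⁸ m²/s².
v = 12430 m/s = 12.43 km/s.

v ≈ 12.4 km/s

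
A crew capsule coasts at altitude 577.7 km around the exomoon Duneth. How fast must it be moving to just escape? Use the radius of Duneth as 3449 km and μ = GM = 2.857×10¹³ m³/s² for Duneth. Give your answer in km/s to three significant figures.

v_esc ≈ 3.77 km/s

r = 3449 + 577.7 = 4026.7 km = 4.0267×10⁶ m.
Escape speed v_esc = √(2μ/r) = √(2 × 2.857×10¹³ / 4.027×10⁶) = √(1.419×10⁷) = 3767 m/s.
= 3.767 km/s.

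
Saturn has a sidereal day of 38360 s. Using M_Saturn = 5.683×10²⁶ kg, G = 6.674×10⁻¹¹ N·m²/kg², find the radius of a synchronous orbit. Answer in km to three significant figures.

μ = GM = 6.674×10⁻¹¹ × 5.683×10²⁶ = 3.793×10¹⁶ m³/s².
A synchronous orbit has period T, so by Kepler's third law a = (μT²/4π²)^(1/3).
μT²/4π² = 3.793×10¹⁶ × (3.836×10⁴)² / 39.48 = 1.414×10²⁴ m³.
a = 1.122×10⁸ m = 1.1223×10⁵ km.

r_sync ≈ 1.12×10⁵ km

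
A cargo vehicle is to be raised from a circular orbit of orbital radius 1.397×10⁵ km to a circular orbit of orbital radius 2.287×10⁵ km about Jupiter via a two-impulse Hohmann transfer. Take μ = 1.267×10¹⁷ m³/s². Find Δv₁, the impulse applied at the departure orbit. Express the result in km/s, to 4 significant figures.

r₁ = 1.397×10⁵ km = 1.397×10⁸ m.
r₂ = 2.287×10⁵ km = 2.287×10⁸ m.
Transfer ellipse a_t = (r₁ + r₂)/2 = 1.842×10⁸ m.
At r₁: circular v_c1 = √(μ/r₁) = 30120 m/s; transfer-perijove v_p = √[μ(2/r₁ − 1/a_t)] = 33560 m/s.
Δv₁ = v_p − v_c1 = 3441 m/s.
= 3.441 km/s.

Δv ≈ 3.441 km/s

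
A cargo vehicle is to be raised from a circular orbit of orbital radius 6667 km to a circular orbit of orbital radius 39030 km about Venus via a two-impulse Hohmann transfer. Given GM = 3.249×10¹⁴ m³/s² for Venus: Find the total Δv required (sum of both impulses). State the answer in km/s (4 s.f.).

r₁ = 6667 km = 6.667×10⁶ m.
r₂ = 39030 km = 3.903×10⁷ m.
Transfer ellipse a_t = (r₁ + r₂)/2 = 2.285×10⁷ m.
At r₁: circular v_c1 = √(μ/r₁) = 6981 m/s; transfer-periapsis v_p = √[μ(2/r₁ − 1/a_t)] = 9124 m/s.
Δv₁ = v_p − v_c1 = 2143 m/s.
At r₂: circular v_c2 = √(μ/r₂) = 2885 m/s; transfer-apoapsis v_a = √[μ(2/r₂ − 1/a_t)] = 1559 m/s.
Δv₂ = v_c2 − v_a = 1327 m/s.
Total Δv = Δv₁ + Δv₂ = 3470 m/s = 3.470 km/s.

Δv_total ≈ 3.470 km/s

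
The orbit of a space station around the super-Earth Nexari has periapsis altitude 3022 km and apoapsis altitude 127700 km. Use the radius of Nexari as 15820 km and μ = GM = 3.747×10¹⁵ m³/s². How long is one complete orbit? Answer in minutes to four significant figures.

r_p = 15820 + 3022 = 18842 km = 1.8842×10⁷ m.
r_a = 15820 + 127700 = 143520 km = 1.4352×10⁸ m.
Semi-major axis a = (r_p + r_a)/2 = (18842 + 1.4352×10⁵)/2 = 81181 km = 8.118×10⁷ m.
By Kepler's third law T = 2π√(a³/μ) = 2π × 1.195×10⁴ = 7.508×10⁴ s.
= 1251 minutes.

T ≈ 1251 minutes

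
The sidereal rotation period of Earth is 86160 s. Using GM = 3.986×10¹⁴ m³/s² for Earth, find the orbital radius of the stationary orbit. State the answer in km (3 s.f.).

A synchronous orbit has period T, so by Kepler's third law a = (μT²/4π²)^(1/3).
μT²/4π² = 3.986×10¹⁴ × (8.616×10⁴)² / 39.48 = 7.495×10²² m³.
a = 4.216×10⁷ m = 42163 km.

r_sync ≈ 42200 km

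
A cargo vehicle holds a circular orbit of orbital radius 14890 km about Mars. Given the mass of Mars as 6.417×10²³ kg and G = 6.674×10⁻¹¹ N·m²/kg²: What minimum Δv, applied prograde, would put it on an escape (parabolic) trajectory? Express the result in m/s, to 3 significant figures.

Δv ≈ 702 m/s

μ = GM = 6.674×10⁻¹¹ × 6.417×10²³ = 4.283×10¹³ m³/s².
r = 14890 km = 1.489×10⁷ m.
Circular speed v_c = √(μ/r) = 1696 m/s.
Escape speed v_esc = √(2μ/r) = √2 × v_c = 2398 m/s.
Δv = v_esc − v_c = 702.5 m/s.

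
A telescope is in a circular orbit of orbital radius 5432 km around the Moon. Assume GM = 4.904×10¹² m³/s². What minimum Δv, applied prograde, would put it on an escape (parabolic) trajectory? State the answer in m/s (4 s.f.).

r = 5432 km = 5.432×10⁶ m.
Circular speed v_c = √(μ/r) = 950.2 m/s.
Escape speed v_esc = √(2μ/r) = √2 × v_c = 1344 m/s.
Δv = v_esc − v_c = 393.6 m/s.

Δv ≈ 393.6 m/s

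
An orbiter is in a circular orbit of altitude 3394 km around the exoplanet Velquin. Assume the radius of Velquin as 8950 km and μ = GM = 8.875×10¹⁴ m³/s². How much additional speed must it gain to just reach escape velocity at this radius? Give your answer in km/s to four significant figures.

Δv ≈ 3.512 km/s

r = 8950 + 3394 = 12344 km = 1.2344×10⁷ m.
Circular speed v_c = √(μ/r) = 8479 m/s.
Escape speed v_esc = √(2μ/r) = √2 × v_c = 11990 m/s.
Δv = v_esc − v_c = 3512 m/s = 3.512 km/s.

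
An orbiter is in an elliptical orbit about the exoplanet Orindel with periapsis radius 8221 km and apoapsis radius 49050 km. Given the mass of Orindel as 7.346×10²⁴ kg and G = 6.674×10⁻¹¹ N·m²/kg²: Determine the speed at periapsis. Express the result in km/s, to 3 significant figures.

μ = GM = 6.674×10⁻¹¹ × 7.346×10²⁴ = 4.903×10¹⁴ m³/s².
Semi-major axis a = (r_p + r_a)/2 = 28636 km = 2.864×10⁷ m.
Vis-viva: v² = μ(2/r − 1/a) = 4.903×10¹⁴ × (2.433×10⁻⁷ − 3.492×10⁻⁸) = 1.022×10⁸ m²/s².
v = 10110 m/s = 10.11 km/s.

v ≈ 10.1 km/s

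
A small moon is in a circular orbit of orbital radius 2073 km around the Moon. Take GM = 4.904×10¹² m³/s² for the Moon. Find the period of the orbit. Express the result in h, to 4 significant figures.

T ≈ 2.352 h

r = 2073 km = 2.073×10⁶ m.
Kepler's third law: T = 2π√(r³/μ) = 2π√((2.073×10⁶)³ / 4.904×10¹²).
r³/μ = 1.817×10⁶ s², so T = 2π × 1.348×10³ = 8.468×10³ s.
Converting: 8.468×10³ s ÷ 3600 = 2.352 h.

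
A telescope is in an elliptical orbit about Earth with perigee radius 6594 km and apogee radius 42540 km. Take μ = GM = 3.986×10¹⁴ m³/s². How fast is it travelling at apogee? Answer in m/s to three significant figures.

Semi-major axis a = (r_p + r_a)/2 = 24567 km = 2.457×10⁷ m.
Vis-viva: v² = μ(2/r − 1/a) = 3.986×10¹⁴ × (4.701×10⁻⁸ − 4.071×10⁻⁸) = 2.515×10⁶ m²/s².
v = 1586 m/s.

v ≈ 1590 m/s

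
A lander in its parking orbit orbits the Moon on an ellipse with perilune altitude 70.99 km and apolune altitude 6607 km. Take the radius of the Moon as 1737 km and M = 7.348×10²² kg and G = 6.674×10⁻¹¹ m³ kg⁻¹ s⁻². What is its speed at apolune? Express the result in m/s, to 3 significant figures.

v ≈ 458 m/s

μ = GM = 6.674×10⁻¹¹ × 7.348×10²² = 4.904×10¹² m³/s².
r_p = 1737 + 70.99 = 1808.0 km = 1.8080×10⁶ m.
r_a = 1737 + 6607 = 8344.0 km = 8.3440×10⁶ m.
Semi-major axis a = (r_p + r_a)/2 = 5076.0 km = 5.076×10⁶ m.
Vis-viva: v² = μ(2/r − 1/a) = 4.904×10¹² × (2.397×10⁻⁷ − 1.970×10⁻⁷) = 2.093×10⁵ m²/s².
v = 457.5 m/s.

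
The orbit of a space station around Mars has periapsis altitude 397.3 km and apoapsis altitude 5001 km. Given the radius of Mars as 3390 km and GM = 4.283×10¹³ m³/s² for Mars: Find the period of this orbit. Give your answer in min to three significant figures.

r_p = 3390 + 397.3 = 3787.3 km = 3.7873×10⁶ m.
r_a = 3390 + 5001 = 8391.0 km = 8.3910×10⁶ m.
Semi-major axis a = (r_p + r_a)/2 = (3787.3 + 8391.0)/2 = 6089.1 km = 6.089×10⁶ m.
By Kepler's third law T = 2π√(a³/μ) = 2π × 2.296×10³ = 1.443×10⁴ s.
= 240.4 min.

T ≈ 240 min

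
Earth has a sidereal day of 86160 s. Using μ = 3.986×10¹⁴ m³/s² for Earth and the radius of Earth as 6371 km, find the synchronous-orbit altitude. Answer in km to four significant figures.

h_sync ≈ 35790 km

A synchronous orbit has period T, so by Kepler's third law a = (μT²/4π²)^(1/3).
μT²/4π² = 3.986×10¹⁴ × (8.616×10⁴)² / 39.48 = 7.495×10²² m³.
a = 4.216×10⁷ m = 42163 km.
Altitude h = a − R = 42163 − 6371 = 35792 km.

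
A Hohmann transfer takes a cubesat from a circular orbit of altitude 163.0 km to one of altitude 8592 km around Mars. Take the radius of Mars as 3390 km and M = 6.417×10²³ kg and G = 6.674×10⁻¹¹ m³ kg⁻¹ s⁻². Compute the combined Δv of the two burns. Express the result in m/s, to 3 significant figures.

Δv_total ≈ 1450 m/s

μ = GM = 6.674×10⁻¹¹ × 6.417×10²³ = 4.283×10¹³ m³/s².
r₁ = 3390 + 163.0 = 3553.0 km = 3.5530×10⁶ m.
r₂ = 3390 + 8592 = 11982 km = 1.1982×10⁷ m.
Transfer ellipse a_t = (r₁ + r₂)/2 = 7.768×10⁶ m.
At r₁: circular v_c1 = √(μ/r₁) = 3472 m/s; transfer-periapsis v_p = √[μ(2/r₁ − 1/a_t)] = 4312 m/s.
Δv₁ = v_p − v_c1 = 840.2 m/s.
At r₂: circular v_c2 = √(μ/r₂) = 1891 m/s; transfer-apoapsis v_a = √[μ(2/r₂ − 1/a_t)] = 1279 m/s.
Δv₂ = v_c2 − v_a = 611.9 m/s.
Total Δv = Δv₁ + Δv₂ = 1452 m/s.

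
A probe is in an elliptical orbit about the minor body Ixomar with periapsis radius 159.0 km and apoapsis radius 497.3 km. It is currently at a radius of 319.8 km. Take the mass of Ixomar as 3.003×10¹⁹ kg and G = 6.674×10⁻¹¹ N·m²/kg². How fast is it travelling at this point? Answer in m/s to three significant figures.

μ = GM = 6.674×10⁻¹¹ × 3.003×10¹⁹ = 2.004×10⁹ m³/s².
Semi-major axis a = (r_p + r_a)/2 = 328.15 km = 3.282×10⁵ m.
Vis-viva: v² = μ(2/r − 1/a) = 2.004×10⁹ × (6.254×10⁻⁶ − 3.047×10⁻⁶) = 6.427×10³ m²/s².
v = 80.17 m/s.

v ≈ 80.2 m/s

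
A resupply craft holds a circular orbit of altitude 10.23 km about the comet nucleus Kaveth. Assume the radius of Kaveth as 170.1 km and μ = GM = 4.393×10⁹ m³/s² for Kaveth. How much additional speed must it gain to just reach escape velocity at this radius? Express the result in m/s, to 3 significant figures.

Δv ≈ 64.7 m/s

r = 170.1 + 10.23 = 180.33 km = 1.8033×10⁵ m.
Circular speed v_c = √(μ/r) = 156.1 m/s.
Escape speed v_esc = √(2μ/r) = √2 × v_c = 220.7 m/s.
Δv = v_esc − v_c = 64.65 m/s.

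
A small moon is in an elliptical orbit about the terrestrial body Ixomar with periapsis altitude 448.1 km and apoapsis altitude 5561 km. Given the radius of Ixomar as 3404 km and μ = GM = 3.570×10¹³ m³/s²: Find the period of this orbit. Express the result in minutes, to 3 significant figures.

T ≈ 284 minutes

r_p = 3404 + 448.1 = 3852.1 km = 3.8521×10⁶ m.
r_a = 3404 + 5561 = 8965.0 km = 8.9650×10⁶ m.
Semi-major axis a = (r_p + r_a)/2 = (3852.1 + 8965.0)/2 = 6408.6 km = 6.409×10⁶ m.
By Kepler's third law T = 2π√(a³/μ) = 2π × 2.715×10³ = 1.706×10⁴ s.
= 284.3 minutes.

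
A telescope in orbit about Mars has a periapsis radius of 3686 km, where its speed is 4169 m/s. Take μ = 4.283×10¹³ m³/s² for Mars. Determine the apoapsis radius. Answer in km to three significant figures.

r_p = 3.686×10⁶ m.
Specific energy ε = v²/2 − μ/r = -2.929×10⁶ J/kg, so a = −μ/(2ε) = 7.310×10⁶ m.
The apsides satisfy r_p + r_a = 2a, so the apoapsis radius is 2a − r_p = 1.093×10⁷ m = 10935 km.

apoapsis radius ≈ 10900 km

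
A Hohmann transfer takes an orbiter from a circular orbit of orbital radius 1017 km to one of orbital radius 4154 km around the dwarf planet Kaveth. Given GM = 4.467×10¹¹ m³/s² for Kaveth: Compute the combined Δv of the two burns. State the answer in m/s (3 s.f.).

Δv_total ≈ 300 m/s

r₁ = 1017 km = 1.017×10⁶ m.
r₂ = 4154 km = 4.154×10⁶ m.
Transfer ellipse a_t = (r₁ + r₂)/2 = 2.586×10⁶ m.
At r₁: circular v_c1 = √(μ/r₁) = 662.7 m/s; transfer-periapsis v_p = √[μ(2/r₁ − 1/a_t)] = 840.1 m/s.
Δv₁ = v_p − v_c1 = 177.3 m/s.
At r₂: circular v_c2 = √(μ/r₂) = 327.9 m/s; transfer-apoapsis v_a = √[μ(2/r₂ − 1/a_t)] = 205.7 m/s.
Δv₂ = v_c2 − v_a = 122.3 m/s.
Total Δv = Δv₁ + Δv₂ = 299.6 m/s.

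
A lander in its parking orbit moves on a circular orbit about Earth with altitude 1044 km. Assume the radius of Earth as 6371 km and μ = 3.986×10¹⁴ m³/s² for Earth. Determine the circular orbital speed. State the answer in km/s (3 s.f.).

v ≈ 7.33 km/s

r = 6371 + 1044 = 7415.0 km = 7.4150×10⁶ m.
For a circular orbit v = √(μ/r) = √(3.986×10¹⁴ / 7.415×10⁶) = √(5.376×10⁷) = 7332 m/s.
That is 7.332 km/s.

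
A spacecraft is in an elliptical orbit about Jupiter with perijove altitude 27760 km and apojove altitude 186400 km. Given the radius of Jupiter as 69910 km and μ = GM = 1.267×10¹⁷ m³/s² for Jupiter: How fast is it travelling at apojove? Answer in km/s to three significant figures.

r_p = 69910 + 27760 = 97670 km = 9.7670×10⁷ m.
r_a = 69910 + 186400 = 256310 km = 2.5631×10⁸ m.
Semi-major axis a = (r_p + r_a)/2 = 1.7699×10⁵ km = 1.770×10⁸ m.
Vis-viva: v² = μ(2/r − 1/a) = 1.267×10¹⁷ × (7.803×10⁻⁹ − 5.650×10⁻⁹) = 2.728×10⁸ m²/s².
v = 16520 m/s = 16.52 km/s.

v ≈ 16.5 km/s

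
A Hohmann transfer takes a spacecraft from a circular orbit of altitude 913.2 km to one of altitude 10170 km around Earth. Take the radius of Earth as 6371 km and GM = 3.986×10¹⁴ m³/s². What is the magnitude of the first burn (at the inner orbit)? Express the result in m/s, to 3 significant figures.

r₁ = 6371 + 913.2 = 7284.2 km = 7.2842×10⁶ m.
r₂ = 6371 + 10170 = 16541 km = 1.6541×10⁷ m.
Transfer ellipse a_t = (r₁ + r₂)/2 = 1.191×10⁷ m.
At r₁: circular v_c1 = √(μ/r₁) = 7397 m/s; transfer-perigee v_p = √[μ(2/r₁ − 1/a_t)] = 8717 m/s.
Δv₁ = v_p − v_c1 = 1319 m/s.

Δv ≈ 1320 m/s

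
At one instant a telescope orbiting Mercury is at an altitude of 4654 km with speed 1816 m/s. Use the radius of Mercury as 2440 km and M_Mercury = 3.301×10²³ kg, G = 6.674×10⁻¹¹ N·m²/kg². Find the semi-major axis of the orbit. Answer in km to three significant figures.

μ = GM = 6.674×10⁻¹¹ × 3.301×10²³ = 2.203×10¹³ m³/s².
r = 2440 + 4654 = 7094.0 km = 7.094×10⁶ m.
Vis-viva rearranged: 1/a = 2/r − v²/μ = 2.819×10⁻⁷ − 1.497×10⁻⁷ = 1.322×10⁻⁷ m⁻¹.
a = 7.562×10⁶ m = 7562.2 km.

a ≈ 7560 km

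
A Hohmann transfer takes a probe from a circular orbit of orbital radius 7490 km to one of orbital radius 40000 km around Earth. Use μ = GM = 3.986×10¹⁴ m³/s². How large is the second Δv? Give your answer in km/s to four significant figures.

Δv ≈ 1.384 km/s

r₁ = 7490 km = 7.490×10⁶ m.
r₂ = 40000 km = 4.000×10⁷ m.
Transfer ellipse a_t = (r₁ + r₂)/2 = 2.374×10⁷ m.
At r₁: circular v_c1 = √(μ/r₁) = 7295 m/s; transfer-perigee v_p = √[μ(2/r₁ − 1/a_t)] = 9468 m/s.
At r₂: circular v_c2 = √(μ/r₂) = 3157 m/s; transfer-apogee v_a = √[μ(2/r₂ − 1/a_t)] = 1773 m/s.
Δv₂ = v_c2 − v_a = 1384 m/s.
= 1.384 km/s.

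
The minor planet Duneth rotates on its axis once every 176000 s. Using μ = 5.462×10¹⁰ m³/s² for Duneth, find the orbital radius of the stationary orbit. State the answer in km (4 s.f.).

r_sync ≈ 3499 km

A synchronous orbit has period T, so by Kepler's third law a = (μT²/4π²)^(1/3).
μT²/4π² = 5.462×10¹⁰ × (1.760×10⁵)² / 39.48 = 4.286×10¹⁹ m³.
a = 3.499×10⁶ m = 3499.5 km.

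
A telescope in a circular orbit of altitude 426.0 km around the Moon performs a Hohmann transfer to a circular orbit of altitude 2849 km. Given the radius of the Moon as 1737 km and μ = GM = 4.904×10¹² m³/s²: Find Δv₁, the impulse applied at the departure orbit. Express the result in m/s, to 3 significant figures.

r₁ = 1737 + 426.0 = 2163.0 km = 2.1630×10⁶ m.
r₂ = 1737 + 2849 = 4586.0 km = 4.5860×10⁶ m.
Transfer ellipse a_t = (r₁ + r₂)/2 = 3.374×10⁶ m.
At r₁: circular v_c1 = √(μ/r₁) = 1506 m/s; transfer-perilune v_p = √[μ(2/r₁ − 1/a_t)] = 1755 m/s.
Δv₁ = v_p − v_c1 = 249.6 m/s.

Δv ≈ 250 m/s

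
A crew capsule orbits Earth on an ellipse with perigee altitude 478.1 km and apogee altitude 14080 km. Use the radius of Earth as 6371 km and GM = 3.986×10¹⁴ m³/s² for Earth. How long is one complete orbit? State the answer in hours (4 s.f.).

r_p = 6371 + 478.1 = 6849.1 km = 6.8491×10⁶ m.
r_a = 6371 + 14080 = 20451 km = 2.0451×10⁷ m.
Semi-major axis a = (r_p + r_a)/2 = (6849.1 + 20451)/2 = 13650 km = 1.365×10⁷ m.
By Kepler's third law T = 2π√(a³/μ) = 2π × 2.526×10³ = 1.587×10⁴ s.
= 4.409 hours.

T ≈ 4.409 hours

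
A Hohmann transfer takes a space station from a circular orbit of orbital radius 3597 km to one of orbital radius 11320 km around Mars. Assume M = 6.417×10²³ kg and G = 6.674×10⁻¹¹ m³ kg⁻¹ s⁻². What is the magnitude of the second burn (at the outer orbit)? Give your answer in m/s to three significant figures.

Δv ≈ 594 m/s

μ = GM = 6.674×10⁻¹¹ × 6.417×10²³ = 4.283×10¹³ m³/s².
r₁ = 3597 km = 3.597×10⁶ m.
r₂ = 11320 km = 1.132×10⁷ m.
Transfer ellipse a_t = (r₁ + r₂)/2 = 7.458×10⁶ m.
At r₁: circular v_c1 = √(μ/r₁) = 3451 m/s; transfer-periapsis v_p = √[μ(2/r₁ − 1/a_t)] = 4251 m/s.
At r₂: circular v_c2 = √(μ/r₂) = 1945 m/s; transfer-apoapsis v_a = √[μ(2/r₂ − 1/a_t)] = 1351 m/s.
Δv₂ = v_c2 − v_a = 594.3 m/s.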